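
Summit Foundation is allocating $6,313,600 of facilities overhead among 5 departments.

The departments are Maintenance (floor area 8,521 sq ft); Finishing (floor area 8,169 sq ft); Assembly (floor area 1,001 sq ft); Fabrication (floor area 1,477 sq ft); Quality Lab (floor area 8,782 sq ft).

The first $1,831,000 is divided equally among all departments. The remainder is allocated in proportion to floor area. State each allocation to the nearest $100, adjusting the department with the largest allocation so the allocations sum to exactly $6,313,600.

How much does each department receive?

Equal tier: $1,831,000 ÷ 5 = $366,200 apiece.
Remainder $4,482,600 by floor area (total 27,950): Maintenance 1,366,591.58 → $1,366,600; Finishing 1,310,138.08 → $1,310,100; Assembly 160,539.63 → $160,500; Fabrication 236,880.15 → $236,900; Quality Lab 1,408,450.56 → $1,408,500.
Totals: Maintenance $366,200 + $1,366,600 = $1,732,800; Finishing $366,200 + $1,310,100 = $1,676,300; Assembly $366,200 + $160,500 = $526,700; Fabrication $366,200 + $236,900 = $603,100; Quality Lab $366,200 + $1,408,500 = $1,774,700.

Maintenance: $1,732,800; Finishing: $1,676,300; Assembly: $526,700; Fabrication: $603,100; Quality Lab: $1,774,700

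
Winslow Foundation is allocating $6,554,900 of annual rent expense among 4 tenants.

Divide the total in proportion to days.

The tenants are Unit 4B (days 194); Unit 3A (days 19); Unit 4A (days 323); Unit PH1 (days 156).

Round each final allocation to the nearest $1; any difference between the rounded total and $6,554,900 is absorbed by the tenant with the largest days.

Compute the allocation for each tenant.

Total days = 194 + 19 + 323 + 156 = 692.
Raw shares: Unit 4B 1,837,645.38; Unit 3A 179,975.58; Unit 4A 3,059,584.83; Unit PH1 1,477,694.22.
Rounded to nearest $1: Unit 4B $1,837,645; Unit 3A $179,976; Unit 4A $3,059,585; Unit PH1 $1,477,694. Sum = $6,554,900.
No rounding difference to absorb.

Unit 4B: $1,837,645 | Unit 3A: $179,976 | Unit 4A: $3,059,585 | Unit PH1: $1,477,694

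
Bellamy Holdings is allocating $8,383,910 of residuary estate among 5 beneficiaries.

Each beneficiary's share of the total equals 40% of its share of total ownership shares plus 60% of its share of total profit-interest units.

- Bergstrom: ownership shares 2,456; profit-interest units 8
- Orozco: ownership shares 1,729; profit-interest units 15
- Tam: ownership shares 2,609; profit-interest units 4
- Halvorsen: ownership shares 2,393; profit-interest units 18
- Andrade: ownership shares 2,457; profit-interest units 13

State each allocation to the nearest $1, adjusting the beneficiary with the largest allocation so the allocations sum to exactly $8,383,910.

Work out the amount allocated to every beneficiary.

Bergstrom: $1,401,188 | Orozco: $1,798,917 | Tam: $1,098,333 | Halvorsen: $2,250,345 | Andrade: $1,835,127

Totals — ownership shares 11,644, profit-interest units 58.
Combined weights (40% ownership shares + 60% profit-interest units): Bergstrom 0.1671; Orozco 0.2146; Tam 0.1310; Halvorsen 0.2684; Andrade 0.2189.
Pro-rata amounts: Bergstrom 1,401,188.23; Orozco 1,798,917.21; Tam 1,098,333.03; Halvorsen 2,250,344.77; Andrade 1,835,126.76.
At nearest $1: Bergstrom $1,401,188; Orozco $1,798,917; Tam $1,098,333; Halvorsen $2,250,345; Andrade $1,835,127. Sum = $8,383,910.
Sum already equals the total — no adjustment.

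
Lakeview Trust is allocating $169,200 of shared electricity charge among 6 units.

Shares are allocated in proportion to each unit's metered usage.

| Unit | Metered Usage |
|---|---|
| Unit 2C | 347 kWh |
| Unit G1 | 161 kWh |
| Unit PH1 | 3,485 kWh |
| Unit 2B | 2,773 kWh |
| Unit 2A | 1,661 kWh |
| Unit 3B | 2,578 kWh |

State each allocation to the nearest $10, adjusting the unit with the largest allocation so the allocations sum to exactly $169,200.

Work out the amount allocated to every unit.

Metered usage total: 11,005.
Pro-rata amounts: Unit 2C 347/11,005 × $169,200 = 5,335.07; Unit G1 161/11,005 × $169,200 = 2,475.35; Unit PH1 3,485/11,005 × $169,200 = 53,581.28; Unit 2B 2,773/11,005 × $169,200 = 42,634.40; Unit 2A 1,661/11,005 × $169,200 = 25,537.59; Unit 3B 2,578/11,005 × $169,200 = 39,636.31.
Rounded to nearest $10: Unit 2C $5,340; Unit G1 $2,480; Unit PH1 $53,580; Unit 2B $42,630; Unit 2A $25,540; Unit 3B $39,640. Sum = $169,210.
Difference $169,200 − $169,210 = −$10 applied to largest allocation (Unit PH1): Unit PH1 becomes $53,570.

Unit 2C: $5,340 | Unit G1: $2,480 | Unit PH1: $53,570 | Unit 2B: $42,630 | Unit 2A: $25,540 | Unit 3B: $39,640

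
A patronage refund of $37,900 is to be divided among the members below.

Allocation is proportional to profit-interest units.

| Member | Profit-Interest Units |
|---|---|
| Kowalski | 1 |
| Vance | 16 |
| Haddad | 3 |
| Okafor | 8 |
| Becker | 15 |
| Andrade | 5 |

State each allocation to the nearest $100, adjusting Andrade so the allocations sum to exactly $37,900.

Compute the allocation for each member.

Total profit-interest units = 48.
Unrounded shares: Kowalski 1/48 × $37,900 = 789.58; Vance 16/48 × $37,900 = 12,633.33; Haddad 3/48 × $37,900 = 2,368.75; Okafor 8/48 × $37,900 = 6,316.67; Becker 15/48 × $37,900 = 11,843.75; Andrade 5/48 × $37,900 = 3,947.92.
At nearest $100: Kowalski $800; Vance $12,600; Haddad $2,400; Okafor $6,300; Becker $11,800; Andrade $3,900. Sum = $37,800.
Difference $37,900 − $37,800 = +$100 applied to Andrade: Andrade becomes $4,000.

Kowalski: $800 · Vance: $12,600 · Haddad: $2,400 · Okafor: $6,300 · Becker: $11,800 · Andrade: $4,000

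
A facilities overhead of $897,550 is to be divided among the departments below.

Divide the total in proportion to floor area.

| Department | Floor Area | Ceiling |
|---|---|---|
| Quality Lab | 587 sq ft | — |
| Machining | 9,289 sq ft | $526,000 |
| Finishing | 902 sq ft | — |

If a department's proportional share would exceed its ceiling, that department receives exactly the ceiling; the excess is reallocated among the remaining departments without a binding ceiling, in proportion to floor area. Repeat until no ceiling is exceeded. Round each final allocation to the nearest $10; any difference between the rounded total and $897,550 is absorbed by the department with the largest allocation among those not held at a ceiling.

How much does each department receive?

Quality Lab: $146,470 | Machining: $526,000 | Finishing: $225,080

Combined floor area = 10,778.
Proportional shares (ignoring caps): Quality Lab 48,883.08; Machining 773,551.86; Finishing 75,115.06.
Held at cap: Machining ($526,000); remaining pool $371,550 reallocated over remaining floor area 1,489.
Redistributed shares: Quality Lab 146,474.04 → $146,470; Finishing 225,075.96 → $225,080.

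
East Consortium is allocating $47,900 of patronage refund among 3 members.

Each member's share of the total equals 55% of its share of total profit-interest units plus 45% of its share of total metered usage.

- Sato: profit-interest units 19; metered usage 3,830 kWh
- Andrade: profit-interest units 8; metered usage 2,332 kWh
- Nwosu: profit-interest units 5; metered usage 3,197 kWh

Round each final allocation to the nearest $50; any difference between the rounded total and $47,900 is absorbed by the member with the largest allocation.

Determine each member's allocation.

Sato: $24,450 · Andrade: $11,950 · Nwosu: $11,500

Profit-interest units total 32; metered usage total 9,359.
Combined weights (55% profit-interest units + 45% metered usage): Sato 0.5107; Andrade 0.2496; Nwosu 0.2397.
Raw shares: Sato 24,463.33; Andrade 11,957.15; Nwosu 11,479.52.
Rounded to nearest $50: Sato $24,450; Andrade $11,950; Nwosu $11,500. Sum = $47,900.
No rounding difference to absorb.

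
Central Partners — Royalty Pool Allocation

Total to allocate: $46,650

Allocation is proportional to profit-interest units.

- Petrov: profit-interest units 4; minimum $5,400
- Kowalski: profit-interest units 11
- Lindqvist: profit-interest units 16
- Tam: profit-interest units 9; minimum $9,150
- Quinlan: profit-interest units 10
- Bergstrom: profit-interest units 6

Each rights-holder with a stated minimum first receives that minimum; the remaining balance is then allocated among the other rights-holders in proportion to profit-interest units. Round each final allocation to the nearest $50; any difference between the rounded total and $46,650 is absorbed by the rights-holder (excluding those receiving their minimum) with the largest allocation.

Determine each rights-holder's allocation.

Minimums first: Petrov $5,400; Tam $9,150. Balance $32,100.
Balance split over remaining profit-interest units 43: Kowalski 8,211.63 → $8,200; Lindqvist 11,944.19 → $11,950; Quinlan 7,465.12 → $7,450; Bergstrom 4,479.07 → $4,500.

Petrov: $5,400; Kowalski: $8,200; Lindqvist: $11,950; Tam: $9,150; Quinlan: $7,450; Bergstrom: $4,500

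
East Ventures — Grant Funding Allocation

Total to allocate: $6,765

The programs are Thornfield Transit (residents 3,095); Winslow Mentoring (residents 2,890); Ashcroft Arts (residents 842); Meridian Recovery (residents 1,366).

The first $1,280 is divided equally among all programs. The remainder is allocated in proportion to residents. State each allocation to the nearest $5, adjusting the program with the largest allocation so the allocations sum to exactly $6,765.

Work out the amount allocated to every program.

$1,280 shared equally gives $320 per program.
Remainder $5,485 by residents (total 8,193): Thornfield Transit 2,072.02 → $2,070; Winslow Mentoring 1,934.78 → $1,935; Ashcroft Arts 563.70 → $565; Meridian Recovery 914.50 → $915.
Totals: Thornfield Transit $320 + $2,070 = $2,390; Winslow Mentoring $320 + $1,935 = $2,255; Ashcroft Arts $320 + $565 = $885; Meridian Recovery $320 + $915 = $1,235.

Thornfield Transit: $2,390; Winslow Mentoring: $2,255; Ashcroft Arts: $885; Meridian Recovery: $1,235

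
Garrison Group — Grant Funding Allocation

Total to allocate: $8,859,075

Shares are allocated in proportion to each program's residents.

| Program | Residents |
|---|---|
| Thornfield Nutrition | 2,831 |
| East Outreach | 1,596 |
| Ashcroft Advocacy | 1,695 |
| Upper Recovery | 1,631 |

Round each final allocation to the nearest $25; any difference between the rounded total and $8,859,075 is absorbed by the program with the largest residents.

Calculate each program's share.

Thornfield Nutrition: $3,234,875; East Outreach: $1,823,700; Ashcroft Advocacy: $1,936,825; Upper Recovery: $1,863,675

Combined residents = 2,831 + 1,596 + 1,695 + 1,631 = 7,753.
Pro-rata amounts: Thornfield Nutrition 3,234,882.15; East Outreach 1,823,691.95; Ashcroft Advocacy 1,936,815.70; Upper Recovery 1,863,685.20.
After rounding ($25): Thornfield Nutrition $3,234,875; East Outreach $1,823,700; Ashcroft Advocacy $1,936,825; Upper Recovery $1,863,675. Sum = $8,859,075.
Rounded total matches; no reconciliation needed.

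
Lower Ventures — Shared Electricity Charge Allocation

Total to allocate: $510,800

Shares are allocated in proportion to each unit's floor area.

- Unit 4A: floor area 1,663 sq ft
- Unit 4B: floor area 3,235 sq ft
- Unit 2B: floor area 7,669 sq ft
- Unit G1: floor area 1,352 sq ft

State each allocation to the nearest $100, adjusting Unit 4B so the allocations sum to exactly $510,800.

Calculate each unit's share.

Unit 4A: $61,000 · Unit 4B: $118,800 · Unit 2B: $281,400 · Unit G1: $49,600

Floor area total: 13,919.
Pro-rata amounts: Unit 4A 1,663/13,919 × $510,800 = 61,028.84; Unit 4B 3,235/13,919 × $510,800 = 118,718.16; Unit 2B 7,669/13,919 × $510,800 = 281,437.26; Unit G1 1,352/13,919 × $510,800 = 49,615.75.
After rounding ($100): Unit 4A $61,000; Unit 4B $118,700; Unit 2B $281,400; Unit G1 $49,600. Sum = $510,700.
Difference $510,800 − $510,700 = +$100 applied to Unit 4B: Unit 4B becomes $118,800.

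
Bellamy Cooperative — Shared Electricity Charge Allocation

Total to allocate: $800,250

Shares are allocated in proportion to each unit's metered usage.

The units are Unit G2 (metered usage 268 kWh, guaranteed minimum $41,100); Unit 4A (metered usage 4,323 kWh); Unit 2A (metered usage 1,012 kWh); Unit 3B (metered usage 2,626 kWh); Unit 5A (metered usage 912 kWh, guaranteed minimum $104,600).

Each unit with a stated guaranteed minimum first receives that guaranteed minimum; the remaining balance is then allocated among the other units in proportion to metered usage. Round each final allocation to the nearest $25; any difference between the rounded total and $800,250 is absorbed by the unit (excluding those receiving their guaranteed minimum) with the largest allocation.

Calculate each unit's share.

Guaranteed amounts: Unit G2 $41,100; Unit 5A $104,600. Remaining pool $654,550.
Remaining pool split over remaining metered usage 7,961: Unit 4A 355,435.20 → $355,425; Unit 2A 83,206.21 → $83,200; Unit 3B 215,908.59 → $215,900.
Rounding difference +$25 applied to Unit 4A → $355,450.

Unit G2: $41,100 · Unit 4A: $355,450 · Unit 2A: $83,200 · Unit 3B: $215,900 · Unit 5A: $104,600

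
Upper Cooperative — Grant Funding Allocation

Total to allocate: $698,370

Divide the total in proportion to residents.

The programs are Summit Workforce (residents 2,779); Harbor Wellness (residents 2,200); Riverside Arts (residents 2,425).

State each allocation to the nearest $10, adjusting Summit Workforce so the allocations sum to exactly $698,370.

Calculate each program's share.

Total residents = 7,404.
Pro-rata amounts: Summit Workforce 2,779/7,404 × $698,370 = 262,124.56; Harbor Wellness 2,200/7,404 × $698,370 = 207,511.35; Riverside Arts 2,425/7,404 × $698,370 = 228,734.10.
After rounding ($10): Summit Workforce $262,120; Harbor Wellness $207,510; Riverside Arts $228,730. Sum = $698,360.
Difference $698,370 − $698,360 = +$10 applied to Summit Workforce: Summit Workforce becomes $262,130.

Summit Workforce: $262,130; Harbor Wellness: $207,510; Riverside Arts: $228,730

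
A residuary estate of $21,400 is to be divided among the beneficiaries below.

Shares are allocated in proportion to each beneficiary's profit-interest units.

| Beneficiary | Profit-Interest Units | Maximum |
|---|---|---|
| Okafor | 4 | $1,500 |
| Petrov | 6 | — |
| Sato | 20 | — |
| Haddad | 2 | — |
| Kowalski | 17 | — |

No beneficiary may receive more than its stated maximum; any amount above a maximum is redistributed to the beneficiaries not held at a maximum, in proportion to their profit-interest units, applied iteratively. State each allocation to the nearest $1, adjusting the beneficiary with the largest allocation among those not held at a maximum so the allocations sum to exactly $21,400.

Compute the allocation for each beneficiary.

Okafor: $1,500; Petrov: $2,653; Sato: $8,845; Haddad: $884; Kowalski: $7,518

Sum of profit-interest units: 49.
Pro-rata shares before constraints: Okafor 1,746.94; Petrov 2,620.41; Sato 8,734.69; Haddad 873.47; Kowalski 7,424.49.
Held at cap: Okafor ($1,500); balance $19,900 reallocated over remaining profit-interest units 45.
Remaining shares: Petrov 2,653.33 → $2,653; Sato 8,844.44 → $8,844; Haddad 884.44 → $884; Kowalski 7,517.78 → $7,518.
Rounding difference +$1 applied to Sato → $8,845.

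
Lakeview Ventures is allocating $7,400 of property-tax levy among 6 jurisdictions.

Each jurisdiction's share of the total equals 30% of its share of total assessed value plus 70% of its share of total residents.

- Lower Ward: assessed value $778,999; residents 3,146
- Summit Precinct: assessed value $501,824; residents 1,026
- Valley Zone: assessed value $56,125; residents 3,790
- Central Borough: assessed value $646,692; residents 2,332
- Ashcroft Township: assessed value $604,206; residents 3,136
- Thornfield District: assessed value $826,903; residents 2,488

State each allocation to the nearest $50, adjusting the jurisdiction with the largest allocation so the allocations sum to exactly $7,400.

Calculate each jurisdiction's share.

Assessed value total 3,414,749; residents total 15,918.
Combined weights (30% assessed value + 70% residents): Lower Ward 0.2068; Summit Precinct 0.0892; Valley Zone 0.1716; Central Borough 0.1594; Ashcroft Township 0.1910; Thornfield District 0.1821.
Proportional shares: Lower Ward 1,530.21; Summit Precinct 660.12; Valley Zone 1,269.82; Central Borough 1,179.30; Ashcroft Township 1,413.32; Thornfield District 1,347.23.
Rounded to nearest $50: Lower Ward $1,550; Summit Precinct $650; Valley Zone $1,250; Central Borough $1,200; Ashcroft Township $1,400; Thornfield District $1,350. Sum = $7,400.
No rounding difference to absorb.

Lower Ward: $1,550; Summit Precinct: $650; Valley Zone: $1,250; Central Borough: $1,200; Ashcroft Township: $1,400; Thornfield District: $1,350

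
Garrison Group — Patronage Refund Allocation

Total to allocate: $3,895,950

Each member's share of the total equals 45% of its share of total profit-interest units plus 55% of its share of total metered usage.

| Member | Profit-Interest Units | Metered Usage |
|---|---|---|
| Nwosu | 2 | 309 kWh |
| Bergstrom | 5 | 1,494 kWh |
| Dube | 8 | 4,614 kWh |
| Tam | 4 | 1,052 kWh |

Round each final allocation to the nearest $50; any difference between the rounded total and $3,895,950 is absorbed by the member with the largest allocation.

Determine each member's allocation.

Totals — profit-interest units 19, metered usage 7,469.
Combined weights (45% profit-interest units + 55% metered usage): Nwosu 0.0701; Bergstrom 0.2284; Dube 0.5292; Tam 0.1722.
Proportional shares: Nwosu 273,193.64; Bergstrom 889,974.38; Dube 2,061,884.96; Tam 670,897.03.
Rounded to nearest $50: Nwosu $273,200; Bergstrom $889,950; Dube $2,061,900; Tam $670,900. Sum = $3,895,950.
Sum already equals the total — no adjustment.

Nwosu: $273,200 | Bergstrom: $889,950 | Dube: $2,061,900 | Tam: $670,900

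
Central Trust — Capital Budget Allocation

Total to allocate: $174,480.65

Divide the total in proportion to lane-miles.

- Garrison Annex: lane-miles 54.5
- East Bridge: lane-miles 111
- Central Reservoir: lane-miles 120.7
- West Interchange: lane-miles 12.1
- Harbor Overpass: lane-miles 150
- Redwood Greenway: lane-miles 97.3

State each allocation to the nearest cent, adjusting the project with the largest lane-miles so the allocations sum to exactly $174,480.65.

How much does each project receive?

Garrison Annex: $17,428.88; East Bridge: $35,497.35; Central Reservoir: $38,599.37; West Interchange: $3,869.53; Harbor Overpass: $47,969.38; Redwood Greenway: $31,116.14

Sum of lane-miles: 54.5 + 111 + 120.7 + 12.1 + 150 + 97.3 = 545.6.
Unrounded shares: Garrison Annex 17,428.8772; East Bridge 35,497.3463; Central Reservoir 38,599.3667; West Interchange 3,869.5305; Harbor Overpass 47,969.3869; Redwood Greenway 31,116.1423.
After rounding (cent): Garrison Annex $17,428.88; East Bridge $35,497.35; Central Reservoir $38,599.37; West Interchange $3,869.53; Harbor Overpass $47,969.39; Redwood Greenway $31,116.14. Sum = $174,480.66.
Difference $174,480.65 − $174,480.66 = −$0.01 applied to largest lane-miles (Harbor Overpass): Harbor Overpass becomes $47,969.38.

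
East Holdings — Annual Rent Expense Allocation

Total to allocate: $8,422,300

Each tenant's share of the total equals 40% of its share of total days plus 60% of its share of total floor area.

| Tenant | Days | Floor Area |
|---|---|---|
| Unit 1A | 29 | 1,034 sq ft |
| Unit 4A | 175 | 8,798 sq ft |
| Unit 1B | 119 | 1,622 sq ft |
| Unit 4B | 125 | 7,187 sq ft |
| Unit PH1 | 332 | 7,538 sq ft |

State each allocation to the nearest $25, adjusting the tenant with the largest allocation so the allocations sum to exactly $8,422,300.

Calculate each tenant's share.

Unit 1A: $324,850 | Unit 4A: $2,454,150 | Unit 1B: $827,075 | Unit 4B: $1,927,200 | Unit PH1: $2,889,025

Days total 780; floor area total 26,179.
Blended shares (40% days + 60% floor area): Unit 1A 0.0386; Unit 4A 0.2914; Unit 1B 0.0982; Unit 4B 0.2288; Unit PH1 0.3430.
Raw shares: Unit 1A 324,849.62; Unit 4A 2,454,141.38; Unit 1B 827,073.87; Unit 4B 1,927,210.71; Unit PH1 2,889,024.42.
Rounded to nearest $25: Unit 1A $324,850; Unit 4A $2,454,150; Unit 1B $827,075; Unit 4B $1,927,200; Unit PH1 $2,889,025. Sum = $8,422,300.
Rounded total matches; no reconciliation needed.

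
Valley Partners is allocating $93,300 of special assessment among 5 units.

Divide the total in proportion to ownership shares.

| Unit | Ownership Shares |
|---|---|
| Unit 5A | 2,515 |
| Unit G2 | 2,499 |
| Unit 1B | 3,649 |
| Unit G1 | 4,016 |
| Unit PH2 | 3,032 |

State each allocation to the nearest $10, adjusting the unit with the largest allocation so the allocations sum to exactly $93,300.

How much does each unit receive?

Total ownership shares = 15,711.
Pro-rata amounts: Unit 5A 2,515/15,711 × $93,300 = 14,935.36; Unit G2 2,499/15,711 × $93,300 = 14,840.35; Unit 1B 3,649/15,711 × $93,300 = 21,669.64; Unit G1 4,016/15,711 × $93,300 = 23,849.07; Unit PH2 3,032/15,711 × $93,300 = 18,005.58.
After rounding ($10): Unit 5A $14,940; Unit G2 $14,840; Unit 1B $21,670; Unit G1 $23,850; Unit PH2 $18,010. Sum = $93,310.
Difference $93,300 − $93,310 = −$10 applied to largest allocation (Unit G1): Unit G1 becomes $23,840.

Unit 5A: $14,940; Unit G2: $14,840; Unit 1B: $21,670; Unit G1: $23,840; Unit PH2: $18,010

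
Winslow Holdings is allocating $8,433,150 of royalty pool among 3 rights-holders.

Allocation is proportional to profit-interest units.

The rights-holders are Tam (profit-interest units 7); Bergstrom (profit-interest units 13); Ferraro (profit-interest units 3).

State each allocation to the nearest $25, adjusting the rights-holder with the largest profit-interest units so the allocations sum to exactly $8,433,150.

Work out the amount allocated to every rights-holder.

Tam: $2,566,600; Bergstrom: $4,766,575; Ferraro: $1,099,975

Sum of profit-interest units: 7 + 13 + 3 = 23.
Raw shares: Tam 2,566,610.87; Bergstrom 4,766,563.04; Ferraro 1,099,976.09.
After rounding ($25): Tam $2,566,600; Bergstrom $4,766,575; Ferraro $1,099,975. Sum = $8,433,150.
Rounded total matches; no reconciliation needed.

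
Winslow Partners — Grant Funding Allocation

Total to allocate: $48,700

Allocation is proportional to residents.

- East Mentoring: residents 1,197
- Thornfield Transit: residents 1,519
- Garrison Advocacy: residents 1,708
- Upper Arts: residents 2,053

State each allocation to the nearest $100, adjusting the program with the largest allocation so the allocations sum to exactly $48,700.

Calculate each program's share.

Total residents = 6,477.
Raw shares: East Mentoring 1,197/6,477 × $48,700 = 9,000.14; Thornfield Transit 1,519/6,477 × $48,700 = 11,421.23; Garrison Advocacy 1,708/6,477 × $48,700 = 12,842.30; Upper Arts 2,053/6,477 × $48,700 = 15,436.33.
After rounding ($100): East Mentoring $9,000; Thornfield Transit $11,400; Garrison Advocacy $12,800; Upper Arts $15,400. Sum = $48,600.
Difference $48,700 − $48,600 = +$100 applied to largest allocation (Upper Arts): Upper Arts becomes $15,500.

East Mentoring: $9,000; Thornfield Transit: $11,400; Garrison Advocacy: $12,800; Upper Arts: $15,500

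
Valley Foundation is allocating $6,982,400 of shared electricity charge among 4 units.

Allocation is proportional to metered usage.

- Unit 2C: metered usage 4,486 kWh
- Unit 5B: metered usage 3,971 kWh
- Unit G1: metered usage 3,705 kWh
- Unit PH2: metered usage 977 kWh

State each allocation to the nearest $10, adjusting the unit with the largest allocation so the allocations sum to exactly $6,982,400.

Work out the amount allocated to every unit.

Unit 2C: $2,383,980 | Unit 5B: $2,110,290 | Unit G1: $1,968,930 | Unit PH2: $519,200

Combined metered usage = 13,139.
Pro-rata amounts: Unit 2C 4,486/13,139 × $6,982,400 = 2,383,974.91; Unit 5B 3,971/13,139 × $6,982,400 = 2,110,290.77; Unit G1 3,705/13,139 × $6,982,400 = 1,968,931.58; Unit PH2 977/13,139 × $6,982,400 = 519,202.74.
At nearest $10: Unit 2C $2,383,970; Unit 5B $2,110,290; Unit G1 $1,968,930; Unit PH2 $519,200. Sum = $6,982,390.
Difference $6,982,400 − $6,982,390 = +$10 applied to largest allocation (Unit 2C): Unit 2C becomes $2,383,980.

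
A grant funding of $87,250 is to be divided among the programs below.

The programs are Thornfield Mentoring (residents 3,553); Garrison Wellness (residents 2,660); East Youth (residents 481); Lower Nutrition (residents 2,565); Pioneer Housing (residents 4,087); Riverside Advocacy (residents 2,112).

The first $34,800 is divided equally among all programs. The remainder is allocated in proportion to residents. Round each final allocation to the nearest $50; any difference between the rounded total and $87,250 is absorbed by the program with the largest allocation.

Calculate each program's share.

Thornfield Mentoring: $17,850; Garrison Wellness: $14,850; East Youth: $7,450; Lower Nutrition: $14,500; Pioneer Housing: $19,650; Riverside Advocacy: $12,950

Equal tier: $34,800 ÷ 6 = $5,800 apiece.
Remainder $52,450 by residents (total 15,458): Thornfield Mentoring 12,055.56 → $12,050; Garrison Wellness 9,025.55 → $9,050; East Youth 1,632.06 → $1,650; Lower Nutrition 8,703.21 → $8,700; Pioneer Housing 13,867.46 → $13,850; Riverside Advocacy 7,166.15 → $7,150.
Totals: Thornfield Mentoring $5,800 + $12,050 = $17,850; Garrison Wellness $5,800 + $9,050 = $14,850; East Youth $5,800 + $1,650 = $7,450; Lower Nutrition $5,800 + $8,700 = $14,500; Pioneer Housing $5,800 + $13,850 = $19,650; Riverside Advocacy $5,800 + $7,150 = $12,950.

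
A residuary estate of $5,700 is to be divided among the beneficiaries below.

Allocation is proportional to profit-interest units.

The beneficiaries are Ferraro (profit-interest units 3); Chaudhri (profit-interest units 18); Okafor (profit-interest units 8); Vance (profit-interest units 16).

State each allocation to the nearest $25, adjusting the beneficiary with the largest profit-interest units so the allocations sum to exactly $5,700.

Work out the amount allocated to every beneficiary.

Profit-interest units total: 3 + 18 + 8 + 16 = 45.
Pro-rata amounts: Ferraro 380.00; Chaudhri 2,280.00; Okafor 1,013.33; Vance 2,026.67.
At nearest $25: Ferraro $375; Chaudhri $2,275; Okafor $1,025; Vance $2,025. Sum = $5,700.
No rounding difference to absorb.

Ferraro: $375 · Chaudhri: $2,275 · Okafor: $1,025 · Vance: $2,025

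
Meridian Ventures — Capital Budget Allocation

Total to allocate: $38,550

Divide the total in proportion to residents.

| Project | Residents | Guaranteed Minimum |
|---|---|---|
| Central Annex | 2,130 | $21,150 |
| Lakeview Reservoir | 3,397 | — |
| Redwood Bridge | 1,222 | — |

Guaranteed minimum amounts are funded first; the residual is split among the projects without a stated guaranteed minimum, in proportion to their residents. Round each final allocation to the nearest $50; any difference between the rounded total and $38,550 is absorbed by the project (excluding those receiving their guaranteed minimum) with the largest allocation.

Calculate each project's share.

Central Annex: $21,150 · Lakeview Reservoir: $12,800 · Redwood Bridge: $4,600

Minimums first: Central Annex $21,150. Remaining pool $17,400.
Remaining pool split over remaining residents 4,619: Lakeview Reservoir 12,796.67 → $12,800; Redwood Bridge 4,603.33 → $4,600.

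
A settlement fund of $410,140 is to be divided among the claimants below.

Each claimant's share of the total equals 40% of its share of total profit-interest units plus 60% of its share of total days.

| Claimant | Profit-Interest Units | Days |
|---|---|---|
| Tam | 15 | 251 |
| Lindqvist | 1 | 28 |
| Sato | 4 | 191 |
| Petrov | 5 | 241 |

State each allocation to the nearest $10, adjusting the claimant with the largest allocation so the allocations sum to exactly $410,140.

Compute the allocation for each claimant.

Totals — profit-interest units 25, days 711.
Composite weights (40% profit-interest units + 60% days): Tam 0.4518; Lindqvist 0.0396; Sato 0.2252; Petrov 0.2834.
Pro-rata amounts: Tam 185,307.14; Lindqvist 16,253.31; Sato 92,355.91; Petrov 116,223.64.
After rounding ($10): Tam $185,310; Lindqvist $16,250; Sato $92,360; Petrov $116,220. Sum = $410,140.
Rounded total matches; no reconciliation needed.

Tam: $185,310 | Lindqvist: $16,250 | Sato: $92,360 | Petrov: $116,220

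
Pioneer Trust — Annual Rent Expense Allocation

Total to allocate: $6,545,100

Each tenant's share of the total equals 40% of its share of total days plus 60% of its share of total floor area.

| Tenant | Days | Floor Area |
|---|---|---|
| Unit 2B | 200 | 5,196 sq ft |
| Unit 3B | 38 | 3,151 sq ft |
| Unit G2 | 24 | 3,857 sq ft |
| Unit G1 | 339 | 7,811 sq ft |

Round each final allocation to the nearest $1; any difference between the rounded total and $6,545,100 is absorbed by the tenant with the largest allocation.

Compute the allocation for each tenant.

Totals — days 601, floor area 20,015.
Blended shares (40% days + 60% floor area): Unit 2B 0.2889; Unit 3B 0.1198; Unit G2 0.1316; Unit G1 0.4598.
Pro-rata amounts: Unit 2B 1,890,713.53; Unit 3B 783,777.93; Unit G2 861,313.30; Unit G1 3,009,295.24.
After rounding ($1): Unit 2B $1,890,714; Unit 3B $783,778; Unit G2 $861,313; Unit G1 $3,009,295. Sum = $6,545,100.
Rounded total matches; no reconciliation needed.

Unit 2B: $1,890,714 | Unit 3B: $783,778 | Unit G2: $861,313 | Unit G1: $3,009,295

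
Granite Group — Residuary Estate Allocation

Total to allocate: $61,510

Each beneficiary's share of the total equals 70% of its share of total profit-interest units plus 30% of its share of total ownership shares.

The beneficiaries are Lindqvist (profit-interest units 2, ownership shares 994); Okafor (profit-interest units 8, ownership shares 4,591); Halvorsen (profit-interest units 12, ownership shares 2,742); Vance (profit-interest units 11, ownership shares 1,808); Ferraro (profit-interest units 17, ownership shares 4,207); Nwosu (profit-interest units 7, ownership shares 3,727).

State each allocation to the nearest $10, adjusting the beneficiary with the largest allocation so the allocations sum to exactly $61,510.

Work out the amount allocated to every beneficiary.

Profit-interest units total 57; ownership shares total 18,069.
Composite weights (70% profit-interest units + 30% ownership shares): Lindqvist 0.0411; Okafor 0.1745; Halvorsen 0.1929; Vance 0.1651; Ferraro 0.2786; Nwosu 0.1478.
Proportional shares: Lindqvist 2,525.90; Okafor 10,731.66; Halvorsen 11,864.90; Vance 10,155.67; Ferraro 17,137.97; Nwosu 9,093.91.
After rounding ($10): Lindqvist $2,530; Okafor $10,730; Halvorsen $11,860; Vance $10,160; Ferraro $17,140; Nwosu $9,090. Sum = $61,510.
Sum already equals the total — no adjustment.

Lindqvist: $2,530 · Okafor: $10,730 · Halvorsen: $11,860 · Vance: $10,160 · Ferraro: $17,140 · Nwosu: $9,090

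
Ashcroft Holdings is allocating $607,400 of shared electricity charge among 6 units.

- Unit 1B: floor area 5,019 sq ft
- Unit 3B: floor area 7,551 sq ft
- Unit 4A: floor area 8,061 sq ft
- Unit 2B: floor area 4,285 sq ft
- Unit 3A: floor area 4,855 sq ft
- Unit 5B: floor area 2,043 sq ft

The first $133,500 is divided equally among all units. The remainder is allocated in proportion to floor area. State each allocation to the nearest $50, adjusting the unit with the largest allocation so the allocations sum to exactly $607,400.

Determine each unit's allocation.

Unit 1B: $97,000 · Unit 3B: $134,750 · Unit 4A: $142,300 · Unit 2B: $86,100 · Unit 3A: $94,550 · Unit 5B: $52,700

Equal tier: $133,500 ÷ 6 = $22,250 apiece.
Remainder $473,900 by floor area (total 31,814): Unit 1B 74,762.81 → $74,750; Unit 3B 112,479.38 → $112,500; Unit 4A 120,076.32 → $120,100; Unit 2B 63,829.18 → $63,850; Unit 3A 72,319.87 → $72,300; Unit 5B 30,432.44 → $30,450.
Rounding difference −$50 on remainder applied to Unit 4A.
Totals: Unit 1B $22,250 + $74,750 = $97,000; Unit 3B $22,250 + $112,500 = $134,750; Unit 4A $22,250 + $120,050 = $142,300; Unit 2B $22,250 + $63,850 = $86,100; Unit 3A $22,250 + $72,300 = $94,550; Unit 5B $22,250 + $30,450 = $52,700.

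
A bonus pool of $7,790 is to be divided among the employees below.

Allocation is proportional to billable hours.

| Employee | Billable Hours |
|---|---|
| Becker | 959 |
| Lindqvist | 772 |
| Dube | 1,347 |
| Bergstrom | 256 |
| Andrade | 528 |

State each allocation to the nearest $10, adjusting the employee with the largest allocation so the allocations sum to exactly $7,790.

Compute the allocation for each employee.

Sum of billable hours: 3,862.
Proportional shares: Becker 959/3,862 × $7,790 = 1,934.39; Lindqvist 772/3,862 × $7,790 = 1,557.19; Dube 1,347/3,862 × $7,790 = 2,717.02; Bergstrom 256/3,862 × $7,790 = 516.37; Andrade 528/3,862 × $7,790 = 1,065.02.
At nearest $10: Becker $1,930; Lindqvist $1,560; Dube $2,720; Bergstrom $520; Andrade $1,070. Sum = $7,800.
Difference $7,790 − $7,800 = −$10 applied to largest allocation (Dube): Dube becomes $2,710.

Becker: $1,930 · Lindqvist: $1,560 · Dube: $2,710 · Bergstrom: $520 · Andrade: $1,070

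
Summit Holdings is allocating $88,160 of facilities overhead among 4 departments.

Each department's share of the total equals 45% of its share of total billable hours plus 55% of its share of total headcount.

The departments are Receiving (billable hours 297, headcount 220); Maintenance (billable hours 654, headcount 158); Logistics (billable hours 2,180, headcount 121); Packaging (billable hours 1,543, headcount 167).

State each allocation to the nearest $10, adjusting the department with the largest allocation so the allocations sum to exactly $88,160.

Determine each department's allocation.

Receiving: $18,540 · Maintenance: $17,050 · Logistics: $27,310 · Packaging: $25,260

Totals — billable hours 4,674, headcount 666.
Combined weights (45% billable hours + 55% headcount): Receiving 0.2103; Maintenance 0.1934; Logistics 0.3098; Packaging 0.2865.
Proportional shares: Receiving 18,537.94; Maintenance 17,054.18; Logistics 27,312.80; Packaging 25,255.09.
Rounded to nearest $10: Receiving $18,540; Maintenance $17,050; Logistics $27,310; Packaging $25,260. Sum = $88,160.
Sum already equals the total — no adjustment.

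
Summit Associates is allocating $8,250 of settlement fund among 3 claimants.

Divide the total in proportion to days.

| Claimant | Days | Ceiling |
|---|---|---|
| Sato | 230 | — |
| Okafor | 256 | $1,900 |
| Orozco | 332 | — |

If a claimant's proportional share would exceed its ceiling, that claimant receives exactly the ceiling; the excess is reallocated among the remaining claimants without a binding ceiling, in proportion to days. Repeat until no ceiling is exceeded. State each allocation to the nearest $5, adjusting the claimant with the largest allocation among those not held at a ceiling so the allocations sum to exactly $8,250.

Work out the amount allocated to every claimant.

Sato: $2,600; Okafor: $1,900; Orozco: $3,750

Total days = 818.
Unconstrained shares: Sato 2,319.68; Okafor 2,581.91; Orozco 3,348.41.
Capped: Okafor ($1,900); balance $6,350 reallocated over remaining days 562.
Redistributed shares: Sato 2,598.75 → $2,600; Orozco 3,751.25 → $3,750.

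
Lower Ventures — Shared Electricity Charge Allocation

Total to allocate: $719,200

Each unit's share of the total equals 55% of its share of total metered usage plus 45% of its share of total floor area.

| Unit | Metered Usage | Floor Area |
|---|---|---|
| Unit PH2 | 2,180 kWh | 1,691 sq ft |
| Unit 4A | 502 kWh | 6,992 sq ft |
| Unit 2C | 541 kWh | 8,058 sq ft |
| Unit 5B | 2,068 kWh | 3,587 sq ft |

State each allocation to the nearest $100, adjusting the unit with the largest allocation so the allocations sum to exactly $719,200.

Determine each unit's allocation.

Metered usage total 5,291; floor area total 20,328.
Combined weights (55% metered usage + 45% floor area): Unit PH2 0.2640; Unit 4A 0.2070; Unit 2C 0.2346; Unit 5B 0.2944.
Unrounded shares: Unit PH2 189,901.03; Unit 4A 148,848.89; Unit 2C 168,736.25; Unit 5B 211,713.83.
After rounding ($100): Unit PH2 $189,900; Unit 4A $148,800; Unit 2C $168,700; Unit 5B $211,700. Sum = $719,100.
Difference $719,200 − $719,100 = +$100 applied to largest allocation (Unit 5B): Unit 5B becomes $211,800.

Unit PH2: $189,900 | Unit 4A: $148,800 | Unit 2C: $168,700 | Unit 5B: $211,800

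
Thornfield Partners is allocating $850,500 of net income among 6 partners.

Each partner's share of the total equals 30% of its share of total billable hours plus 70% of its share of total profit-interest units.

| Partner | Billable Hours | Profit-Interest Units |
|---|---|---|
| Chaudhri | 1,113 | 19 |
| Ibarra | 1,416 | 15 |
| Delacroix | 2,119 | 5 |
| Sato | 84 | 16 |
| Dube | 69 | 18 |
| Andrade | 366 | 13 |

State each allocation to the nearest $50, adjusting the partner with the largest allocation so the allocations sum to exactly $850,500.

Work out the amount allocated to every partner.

Chaudhri: $186,550 | Ibarra: $173,750 | Delacroix: $139,250 | Sato: $114,900 | Dube: $128,000 | Andrade: $108,050

Totals — billable hours 5,167, profit-interest units 86.
Blended shares (30% billable hours + 70% profit-interest units): Chaudhri 0.2193; Ibarra 0.2043; Delacroix 0.1637; Sato 0.1351; Dube 0.1505; Andrade 0.1271.
Raw shares: Chaudhri 186,491.52; Ibarra 173,763.17; Delacroix 139,251.04; Sato 114,910.77; Dube 128,015.41; Andrade 108,068.10.
Rounded to nearest $50: Chaudhri $186,500; Ibarra $173,750; Delacroix $139,250; Sato $114,900; Dube $128,000; Andrade $108,050. Sum = $850,450.
Difference $850,500 − $850,450 = +$50 applied to largest allocation (Chaudhri): Chaudhri becomes $186,550.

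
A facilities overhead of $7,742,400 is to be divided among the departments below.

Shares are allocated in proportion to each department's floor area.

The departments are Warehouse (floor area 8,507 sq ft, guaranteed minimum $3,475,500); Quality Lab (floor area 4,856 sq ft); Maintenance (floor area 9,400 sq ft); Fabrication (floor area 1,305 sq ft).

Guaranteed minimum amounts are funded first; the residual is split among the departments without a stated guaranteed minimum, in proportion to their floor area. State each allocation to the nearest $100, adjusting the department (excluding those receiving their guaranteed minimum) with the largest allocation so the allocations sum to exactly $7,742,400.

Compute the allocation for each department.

Guaranteed amounts: Warehouse $3,475,500. Remaining pool $4,266,900.
Remaining pool split over remaining floor area 15,561: Quality Lab 1,331,538.23 → $1,331,500; Maintenance 2,577,524.58 → $2,577,500; Fabrication 357,837.19 → $357,800.
Rounding difference +$100 applied to Maintenance → $2,577,600.

Warehouse: $3,475,500; Quality Lab: $1,331,500; Maintenance: $2,577,600; Fabrication: $357,800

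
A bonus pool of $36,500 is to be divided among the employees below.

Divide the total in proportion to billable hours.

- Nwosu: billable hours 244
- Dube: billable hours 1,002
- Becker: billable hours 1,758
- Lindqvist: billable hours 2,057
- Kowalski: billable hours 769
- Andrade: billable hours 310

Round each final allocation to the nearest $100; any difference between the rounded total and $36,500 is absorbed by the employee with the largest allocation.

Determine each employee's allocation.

Sum of billable hours: 6,140.
Proportional shares: Nwosu 244/6,140 × $36,500 = 1,450.49; Dube 1,002/6,140 × $36,500 = 5,956.51; Becker 1,758/6,140 × $36,500 = 10,450.65; Lindqvist 2,057/6,140 × $36,500 = 12,228.09; Kowalski 769/6,140 × $36,500 = 4,571.42; Andrade 310/6,140 × $36,500 = 1,842.83.
After rounding ($100): Nwosu $1,500; Dube $6,000; Becker $10,500; Lindqvist $12,200; Kowalski $4,600; Andrade $1,800. Sum = $36,600.
Difference $36,500 − $36,600 = −$100 applied to largest allocation (Lindqvist): Lindqvist becomes $12,100.

Nwosu: $1,500; Dube: $6,000; Becker: $10,500; Lindqvist: $12,100; Kowalski: $4,600; Andrade: $1,800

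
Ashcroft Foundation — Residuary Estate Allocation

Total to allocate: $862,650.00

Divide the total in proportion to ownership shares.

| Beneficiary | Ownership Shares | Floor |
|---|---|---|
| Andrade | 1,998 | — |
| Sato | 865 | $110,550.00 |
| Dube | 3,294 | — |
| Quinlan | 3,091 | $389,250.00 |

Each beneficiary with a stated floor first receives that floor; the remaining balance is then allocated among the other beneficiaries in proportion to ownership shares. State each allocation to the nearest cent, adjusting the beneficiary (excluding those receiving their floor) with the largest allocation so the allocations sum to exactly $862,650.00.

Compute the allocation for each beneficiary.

Minimums first: Sato $110,550.00; Quinlan $389,250.00. Balance $362,850.00.
Balance split over remaining ownership shares 5,292: Andrade 136,994.3878 → $136,994.39; Dube 225,855.6122 → $225,855.61.

Andrade: $136,994.39; Sato: $110,550.00; Dube: $225,855.61; Quinlan: $389,250.00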